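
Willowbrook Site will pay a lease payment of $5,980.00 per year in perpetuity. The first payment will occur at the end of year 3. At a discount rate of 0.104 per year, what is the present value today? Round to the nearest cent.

$47176.93

Value at end of year 2: C / r = $5,980.00 / 0.104 = $57,500.0000
Discount to today: PV = $57,500.0000 / (1 + 0.104)^2 = $57,500.0000 / 1.218816 = $47,176.93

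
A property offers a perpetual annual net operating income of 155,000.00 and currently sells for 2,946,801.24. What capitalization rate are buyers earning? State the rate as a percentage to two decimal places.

P = C/r ⇒ r = C/P = 155,000.00/2,946,801.24 = 0.052599

5.26%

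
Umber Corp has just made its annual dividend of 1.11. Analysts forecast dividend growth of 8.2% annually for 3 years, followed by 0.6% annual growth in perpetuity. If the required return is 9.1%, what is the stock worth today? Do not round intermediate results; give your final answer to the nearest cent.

D_1 = 1.20102
D_2 = 1.29950
D_3 = 1.40606
Terminal value at year 3: TV = D_3×(1+g_2)/(r−g_2) = 1.41450/0.085 = 16.64117
P_0 = D_1/(1+r)^1 + D_2/(1+r)^2 + D_3/(1+r)^3 + TV/(1+r)^3
    = 1.10084 + 1.09176 + 1.08276 + 12.81473 = 16.09009

16.09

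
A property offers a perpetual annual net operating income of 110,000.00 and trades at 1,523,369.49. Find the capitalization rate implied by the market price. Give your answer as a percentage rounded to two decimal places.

P = C/r ⇒ r = C/P = 110,000.00/1,523,369.49 = 0.072208

7.22%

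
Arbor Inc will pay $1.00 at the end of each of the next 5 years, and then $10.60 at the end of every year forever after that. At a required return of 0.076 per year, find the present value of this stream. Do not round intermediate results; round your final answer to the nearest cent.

$100.74

PV of 5-year annuity: $1.00 × [1 − (1+0.076)^−5] / 0.076 = 4.03516
Perpetuity value at year 5: $10.60 / 0.076 = 139.47368
PV of perpetuity: 139.47368 / (1+0.076)^5 = 96.70099
Total PV = 4.03516 + 96.70099 = 100.73615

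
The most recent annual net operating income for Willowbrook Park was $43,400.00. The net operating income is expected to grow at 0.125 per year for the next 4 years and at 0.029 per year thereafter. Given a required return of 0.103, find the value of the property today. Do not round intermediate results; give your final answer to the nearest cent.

$835533.40

D_1 = 48825.00000
D_2 = 54928.12500
D_3 = 61794.14062
D_4 = 69518.40820
Terminal value at year 4: TV = D_4×(1+g_2)/(r−g_2) = 71534.44204/0.074 = 966681.64920
P_0 = D_1/(1+r)^1 + D_2/(1+r)^2 + D_3/(1+r)^3 + D_4/(1+r)^4 + TV/(1+r)^4
    = 44265.63917 + 45148.54403 + 46049.05896 + 46967.53520 + 653102.61787 = 835533.39522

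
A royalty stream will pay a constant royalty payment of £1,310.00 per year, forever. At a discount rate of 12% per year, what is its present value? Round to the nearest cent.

£10916.67

Level perpetuity: PV = C / r = £1,310.00 / 0.12 = £10,916.67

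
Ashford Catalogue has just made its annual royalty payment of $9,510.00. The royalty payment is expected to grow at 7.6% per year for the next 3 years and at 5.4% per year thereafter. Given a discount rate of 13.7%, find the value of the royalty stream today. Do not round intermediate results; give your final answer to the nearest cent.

$127929.26

D_1 = 10232.76000
D_2 = 11010.44976
D_3 = 11847.24394
Terminal value at year 3: TV = D_3×(1+g_2)/(r−g_2) = 12486.99511/0.083 = 150445.72427
P_0 = D_1/(1+r)^1 + D_2/(1+r)^2 + D_3/(1+r)^3 + TV/(1+r)^3
    = 8999.78892 + 8516.95064 + 8060.01661 + 102352.50010 = 127929.25627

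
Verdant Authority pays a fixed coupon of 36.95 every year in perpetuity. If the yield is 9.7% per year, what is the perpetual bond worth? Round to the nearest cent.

Level perpetuity: PV = C / r = 36.95 / 0.097 = 380.93

380.93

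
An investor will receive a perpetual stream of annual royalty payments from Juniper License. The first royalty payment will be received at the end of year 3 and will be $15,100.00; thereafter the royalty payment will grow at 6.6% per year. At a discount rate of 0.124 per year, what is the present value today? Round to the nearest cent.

Value at end of year 2: C₁ / (r − g) = $15,100.00 / (0.124 − 0.066) = $260,344.8276
Discount to today: PV = $260,344.8276 / (1 + 0.124)^2 = $260,344.8276 / 1.263376 = $206,070.74

$206070.74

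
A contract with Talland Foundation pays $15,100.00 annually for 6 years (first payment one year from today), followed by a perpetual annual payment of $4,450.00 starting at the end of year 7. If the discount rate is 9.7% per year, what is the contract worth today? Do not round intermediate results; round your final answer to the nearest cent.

PV of 6-year annuity: $15,100.00 × [1 − (1+0.097)^−6] / 0.097 = 66346.66157
Perpetuity value at year 6: $4,450.00 / 0.097 = 45876.28866
PV of perpetuity: 45876.28866 / (1+0.097)^6 = 26323.79568
Total PV = 66346.66157 + 26323.79568 = 92670.45725

$92670.46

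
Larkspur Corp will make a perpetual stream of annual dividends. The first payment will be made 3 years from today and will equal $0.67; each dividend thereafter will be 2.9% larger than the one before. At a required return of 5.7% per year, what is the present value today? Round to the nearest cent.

Value at end of year 2: C₁ / (r − g) = $0.67 / (0.057 − 0.029) = $23.9286
Discount to today: PV = $23.9286 / (1 + 0.057)^2 = $23.9286 / 1.117249 = $21.42

$21.42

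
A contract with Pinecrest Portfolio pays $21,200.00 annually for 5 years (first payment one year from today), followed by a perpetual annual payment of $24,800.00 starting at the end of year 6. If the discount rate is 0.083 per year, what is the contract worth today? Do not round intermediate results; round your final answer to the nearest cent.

PV of 5-year annuity: $21,200.00 × [1 − (1+0.083)^−5] / 0.083 = 83980.37324
Perpetuity value at year 5: $24,800.00 / 0.083 = 298795.18072
PV of perpetuity: 298795.18072 / (1+0.083)^5 = 200553.98939
Total PV = 83980.37324 + 200553.98939 = 284534.36263

$284534.36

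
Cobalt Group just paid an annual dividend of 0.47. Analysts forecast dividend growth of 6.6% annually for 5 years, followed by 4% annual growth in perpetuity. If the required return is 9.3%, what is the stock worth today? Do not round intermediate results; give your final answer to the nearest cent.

D_1 = 0.50102
D_2 = 0.53409
D_3 = 0.56934
D_4 = 0.60691
D_5 = 0.64697
Terminal value at year 5: TV = D_5×(1+g_2)/(r−g_2) = 0.67285/0.053 = 12.69525
P_0 = D_1/(1+r)^1 + D_2/(1+r)^2 + D_3/(1+r)^3 + D_4/(1+r)^4 + D_5/(1+r)^5 + TV/(1+r)^5
    = 0.45839 + 0.44707 + 0.43602 + 0.42525 + 0.41475 + 8.13843 = 10.31991

10.32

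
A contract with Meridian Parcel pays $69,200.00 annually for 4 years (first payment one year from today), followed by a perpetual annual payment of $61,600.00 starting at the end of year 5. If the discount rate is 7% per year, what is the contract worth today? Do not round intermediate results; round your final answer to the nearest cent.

$905742.81

PV of 4-year annuity: $69,200.00 × [1 − (1+0.07)^−4] / 0.07 = 234395.01895
Perpetuity value at year 4: $61,600.00 / 0.07 = 880000.00000
PV of perpetuity: 880000.00000 / (1+0.07)^4 = 671347.78660
Total PV = 234395.01895 + 671347.78660 = 905742.80555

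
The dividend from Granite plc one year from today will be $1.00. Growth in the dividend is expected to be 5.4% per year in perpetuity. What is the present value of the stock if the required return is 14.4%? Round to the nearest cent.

$11.11

Growing perpetuity: P = D₁ / (r − g) = $1.0000 / (0.144 − 0.054) = $11.11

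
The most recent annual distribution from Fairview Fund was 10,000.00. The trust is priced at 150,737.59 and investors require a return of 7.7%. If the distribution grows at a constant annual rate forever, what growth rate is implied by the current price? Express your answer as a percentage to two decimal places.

P = D₀(1+g)/(r−g) ⇒ P(r−g) = D₀(1+g) ⇒ g(P+D₀) = P·r − D₀
g = (P·r − D₀)/(P + D₀) = (150,737.59×0.077 − 10,000.00) / (150,737.59 + 10,000.00) = 0.009996

1.00%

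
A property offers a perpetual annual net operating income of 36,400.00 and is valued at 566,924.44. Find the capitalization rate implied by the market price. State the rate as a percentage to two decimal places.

P = C/r ⇒ r = C/P = 36,400.00/566,924.44 = 0.064206

6.42%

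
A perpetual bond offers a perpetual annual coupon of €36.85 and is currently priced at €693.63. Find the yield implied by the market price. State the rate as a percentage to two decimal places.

5.31%

P = C/r ⇒ r = C/P = €36.85/€693.63 = 0.053126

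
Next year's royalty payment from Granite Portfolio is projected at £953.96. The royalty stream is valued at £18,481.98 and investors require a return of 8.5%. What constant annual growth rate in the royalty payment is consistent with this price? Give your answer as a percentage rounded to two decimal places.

3.34%

P = D₁/(r−g) ⇒ g = r − D₁/P = 0.085 − £953.96/£18,481.98 = 0.033384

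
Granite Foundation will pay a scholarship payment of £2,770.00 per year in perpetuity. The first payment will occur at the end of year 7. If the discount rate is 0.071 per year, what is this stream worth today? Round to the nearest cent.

£25851.43

Value at end of year 6: C / r = £2,770.00 / 0.071 = £39,014.0845
Discount to today: PV = £39,014.0845 / (1 + 0.071)^6 = £39,014.0845 / 1.509165 = £25,851.43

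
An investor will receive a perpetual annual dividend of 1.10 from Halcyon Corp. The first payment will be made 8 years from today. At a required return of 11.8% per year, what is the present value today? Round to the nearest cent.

4.27

Value at end of year 7: C / r = 1.10 / 0.118 = 9.3220
Discount to today: PV = 9.3220 / (1 + 0.118)^7 = 9.3220 / 2.183195 = 4.27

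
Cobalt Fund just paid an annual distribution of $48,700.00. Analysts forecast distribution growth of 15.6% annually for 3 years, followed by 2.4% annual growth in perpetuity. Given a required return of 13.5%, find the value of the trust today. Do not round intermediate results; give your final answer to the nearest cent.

D_1 = 56297.20000
D_2 = 65079.56320
D_3 = 75231.97506
Terminal value at year 3: TV = D_3×(1+g_2)/(r−g_2) = 77037.54246/0.111 = 694031.91406
P_0 = D_1/(1+r)^1 + D_2/(1+r)^2 + D_3/(1+r)^3 + TV/(1+r)^3
    = 49601.05727 + 50518.78608 + 51453.49490 + 474670.07907 = 626243.41732

$626243.42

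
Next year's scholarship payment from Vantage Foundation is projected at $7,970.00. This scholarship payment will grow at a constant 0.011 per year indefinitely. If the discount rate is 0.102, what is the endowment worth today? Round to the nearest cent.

Growing perpetuity: P = D₁ / (r − g) = $7,970.0000 / (0.102 − 0.011) = $87,582.42

$87582.42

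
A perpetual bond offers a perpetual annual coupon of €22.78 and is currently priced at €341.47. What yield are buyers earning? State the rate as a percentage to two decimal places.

6.67%

P = C/r ⇒ r = C/P = €22.78/€341.47 = 0.066712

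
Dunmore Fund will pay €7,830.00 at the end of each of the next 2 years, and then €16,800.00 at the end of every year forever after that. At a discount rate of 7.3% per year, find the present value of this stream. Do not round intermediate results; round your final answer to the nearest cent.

PV of 2-year annuity: €7,830.00 × [1 − (1+0.073)^−2] / 0.073 = 14098.13355
Perpetuity value at year 2: €16,800.00 / 0.073 = 230136.98630
PV of perpetuity: 230136.98630 / (1+0.073)^2 = 199888.11739
Total PV = 14098.13355 + 199888.11739 = 213986.25093

€213986.25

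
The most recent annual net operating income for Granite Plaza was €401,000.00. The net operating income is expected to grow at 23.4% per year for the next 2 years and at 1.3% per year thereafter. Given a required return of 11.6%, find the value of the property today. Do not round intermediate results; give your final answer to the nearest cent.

€5755585.64

D_1 = 494834.00000
D_2 = 610625.15600
Terminal value at year 2: TV = D_2×(1+g_2)/(r−g_2) = 618563.28303/0.103 = 6005468.76726
P_0 = D_1/(1+r)^1 + D_2/(1+r)^2 + TV/(1+r)^2
    = 443399.64158 + 490282.39938 + 4821903.59777 = 5755585.63872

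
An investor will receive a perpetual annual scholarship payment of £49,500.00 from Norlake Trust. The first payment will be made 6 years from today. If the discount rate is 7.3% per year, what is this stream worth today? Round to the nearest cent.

Value at end of year 5: C / r = £49,500.00 / 0.073 = £678,082.1918
Discount to today: PV = £678,082.1918 / (1 + 0.073)^5 = £678,082.1918 / 1.422324 = £476,742.35

£476742.35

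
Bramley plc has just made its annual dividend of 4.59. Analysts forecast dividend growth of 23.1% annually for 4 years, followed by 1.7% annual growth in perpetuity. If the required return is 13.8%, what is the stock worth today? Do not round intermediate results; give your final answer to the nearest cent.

75.25

D_1 = 5.65029
D_2 = 6.95551
D_3 = 8.56223
D_4 = 10.54010
Terminal value at year 4: TV = D_4×(1+g_2)/(r−g_2) = 10.71929/0.121 = 88.58914
P_0 = D_1/(1+r)^1 + D_2/(1+r)^2 + D_3/(1+r)^3 + D_4/(1+r)^4 + TV/(1+r)^4
    = 4.96511 + 5.37087 + 5.80978 + 6.28457 + 52.82159 = 75.25192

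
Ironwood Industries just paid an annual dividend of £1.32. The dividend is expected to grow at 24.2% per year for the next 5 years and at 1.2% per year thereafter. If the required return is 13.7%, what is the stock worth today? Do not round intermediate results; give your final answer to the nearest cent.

D_1 = 1.63944
D_2 = 2.03618
D_3 = 2.52894
D_4 = 3.14094
D_5 = 3.90105
Terminal value at year 5: TV = D_5×(1+g_2)/(r−g_2) = 3.94787/0.125 = 31.58293
P_0 = D_1/(1+r)^1 + D_2/(1+r)^2 + D_3/(1+r)^3 + D_4/(1+r)^4 + D_5/(1+r)^5 + TV/(1+r)^5
    = 1.44190 + 1.57506 + 1.72051 + 1.87940 + 2.05296 + 16.62073 = 25.29055

£25.29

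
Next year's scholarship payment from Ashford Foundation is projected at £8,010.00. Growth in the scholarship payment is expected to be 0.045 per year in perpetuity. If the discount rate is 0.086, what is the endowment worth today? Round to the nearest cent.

Growing perpetuity: P = D₁ / (r − g) = £8,010.0000 / (0.086 − 0.045) = £195,365.85

£195365.85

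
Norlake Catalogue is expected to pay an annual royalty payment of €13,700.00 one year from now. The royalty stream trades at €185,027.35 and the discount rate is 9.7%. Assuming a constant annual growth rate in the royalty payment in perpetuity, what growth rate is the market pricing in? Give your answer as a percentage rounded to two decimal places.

2.30%

P = D₁/(r−g) ⇒ g = r − D₁/P = 0.097 − €13,700.00/€185,027.35 = 0.022957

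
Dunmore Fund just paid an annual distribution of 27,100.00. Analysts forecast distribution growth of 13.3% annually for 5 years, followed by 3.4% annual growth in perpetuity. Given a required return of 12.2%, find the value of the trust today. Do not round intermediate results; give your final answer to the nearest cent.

473880.92

D_1 = 30704.30000
D_2 = 34787.97190
D_3 = 39414.77216
D_4 = 44656.93686
D_5 = 50596.30946
Terminal value at year 5: TV = D_5×(1+g_2)/(r−g_2) = 52316.58398/0.088 = 594506.63619
P_0 = D_1/(1+r)^1 + D_2/(1+r)^2 + D_3/(1+r)^3 + D_4/(1+r)^4 + D_5/(1+r)^5 + TV/(1+r)^5
    = 27365.68627 + 27633.97732 + 27904.89866 + 28178.47610 + 28454.73567 + 334343.14412 = 473880.91815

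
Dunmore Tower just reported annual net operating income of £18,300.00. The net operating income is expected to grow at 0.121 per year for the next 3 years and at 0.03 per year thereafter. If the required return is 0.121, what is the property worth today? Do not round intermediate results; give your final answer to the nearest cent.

£262031.87

D_1 = 20514.30000
D_2 = 22996.53030
D_3 = 25779.11047
Terminal value at year 3: TV = D_3×(1+g_2)/(r−g_2) = 26552.48378/0.091 = 291785.53605
P_0 = D_1/(1+r)^1 + D_2/(1+r)^2 + D_3/(1+r)^3 + TV/(1+r)^3
    = 18300.00000 + 18300.00000 + 18300.00000 + 207131.86813 = 262031.86813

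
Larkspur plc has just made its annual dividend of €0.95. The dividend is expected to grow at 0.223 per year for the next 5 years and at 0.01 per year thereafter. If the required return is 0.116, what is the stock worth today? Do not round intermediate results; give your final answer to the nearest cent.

D_1 = 1.16185
D_2 = 1.42094
D_3 = 1.73781
D_4 = 2.12534
D_5 = 2.59930
Terminal value at year 5: TV = D_5×(1+g_2)/(r−g_2) = 2.62529/0.106 = 24.76689
P_0 = D_1/(1+r)^1 + D_2/(1+r)^2 + D_3/(1+r)^3 + D_4/(1+r)^4 + D_5/(1+r)^5 + TV/(1+r)^5
    = 1.04108 + 1.14090 + 1.25029 + 1.37016 + 1.50153 + 14.30706 = 20.61103

€20.61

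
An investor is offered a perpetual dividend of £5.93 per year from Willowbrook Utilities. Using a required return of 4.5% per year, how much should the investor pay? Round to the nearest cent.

£131.78

Level perpetuity: PV = C / r = £5.93 / 0.045 = £131.78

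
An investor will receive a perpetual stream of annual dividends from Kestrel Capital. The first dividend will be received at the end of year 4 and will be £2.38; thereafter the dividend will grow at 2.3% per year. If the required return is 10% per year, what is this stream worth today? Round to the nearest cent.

£23.22

Value at end of year 3: C₁ / (r − g) = £2.38 / (0.1 − 0.023) = £30.9091
Discount to today: PV = £30.9091 / (1 + 0.1)^3 = £30.9091 / 1.331000 = £23.22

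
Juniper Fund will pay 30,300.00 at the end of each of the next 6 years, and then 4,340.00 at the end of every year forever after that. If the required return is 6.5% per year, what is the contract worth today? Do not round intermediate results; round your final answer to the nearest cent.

PV of 6-year annuity: 30,300.00 × [1 − (1+0.065)^−6] / 0.065 = 146682.71078
Perpetuity value at year 6: 4,340.00 / 0.065 = 66769.23077
PV of perpetuity: 66769.23077 / (1+0.065)^6 = 45759.23193
Total PV = 146682.71078 + 45759.23193 = 192441.94271

192441.94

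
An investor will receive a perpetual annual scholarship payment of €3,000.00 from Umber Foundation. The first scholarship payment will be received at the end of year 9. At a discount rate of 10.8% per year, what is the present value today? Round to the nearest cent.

Value at end of year 8: C / r = €3,000.00 / 0.108 = €27,777.7778
Discount to today: PV = €27,777.7778 / (1 + 0.108)^8 = €27,777.7778 / 2.271528 = €12,228.68

€12228.68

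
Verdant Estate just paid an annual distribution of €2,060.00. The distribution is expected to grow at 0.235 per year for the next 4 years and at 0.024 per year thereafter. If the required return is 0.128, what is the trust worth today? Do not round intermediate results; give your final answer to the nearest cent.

D_1 = 2544.10000
D_2 = 3141.96350
D_3 = 3880.32492
D_4 = 4792.20128
Terminal value at year 4: TV = D_4×(1+g_2)/(r−g_2) = 4907.21411/0.104 = 47184.75106
P_0 = D_1/(1+r)^1 + D_2/(1+r)^2 + D_3/(1+r)^3 + D_4/(1+r)^4 + TV/(1+r)^4
    = 2255.40780 + 2469.35163 + 2703.58977 + 2960.04731 + 29145.08119 = 39533.47770

€39533.48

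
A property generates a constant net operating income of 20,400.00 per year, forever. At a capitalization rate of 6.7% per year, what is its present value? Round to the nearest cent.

304477.61

Level perpetuity: PV = C / r = 20,400.00 / 0.067 = 304,477.61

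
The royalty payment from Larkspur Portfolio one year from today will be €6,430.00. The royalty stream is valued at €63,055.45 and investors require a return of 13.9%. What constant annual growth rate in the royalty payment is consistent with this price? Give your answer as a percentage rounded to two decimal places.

P = D₁/(r−g) ⇒ g = r − D₁/P = 0.139 − €6,430.00/€63,055.45 = 0.037026

3.70%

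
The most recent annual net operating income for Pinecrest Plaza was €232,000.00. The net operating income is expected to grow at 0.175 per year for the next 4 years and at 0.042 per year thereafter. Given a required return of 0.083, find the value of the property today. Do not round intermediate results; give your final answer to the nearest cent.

D_1 = 272600.00000
D_2 = 320305.00000
D_3 = 376358.37500
D_4 = 442221.09063
Terminal value at year 4: TV = D_4×(1+g_2)/(r−g_2) = 460794.37643/0.041 = 11238887.23003
P_0 = D_1/(1+r)^1 + D_2/(1+r)^2 + D_3/(1+r)^3 + D_4/(1+r)^4 + TV/(1+r)^4
    = 251708.21791 + 273090.63347 + 296289.46845 + 321459.02625 + 8169763.54508 = 9312310.89115

€9312310.89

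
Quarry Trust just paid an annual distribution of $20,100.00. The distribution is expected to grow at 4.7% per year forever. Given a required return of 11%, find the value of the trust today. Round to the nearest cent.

D₁ = D₀ × (1 + g) = $20,100.00 × 1.047 = $21,044.7000
Growing perpetuity: P = D₁ / (r − g) = $21,044.7000 / (0.11 − 0.047) = $334,042.86

$334042.86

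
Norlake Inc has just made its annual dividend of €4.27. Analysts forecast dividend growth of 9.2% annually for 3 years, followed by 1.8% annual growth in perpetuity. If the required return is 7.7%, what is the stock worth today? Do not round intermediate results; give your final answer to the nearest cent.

D_1 = 4.66284
D_2 = 5.09182
D_3 = 5.56027
Terminal value at year 3: TV = D_3×(1+g_2)/(r−g_2) = 5.66035/0.059 = 95.93820
P_0 = D_1/(1+r)^1 + D_2/(1+r)^2 + D_3/(1+r)^3 + TV/(1+r)^3
    = 4.32947 + 4.38977 + 4.45091 + 76.79703 = 89.96718

€89.97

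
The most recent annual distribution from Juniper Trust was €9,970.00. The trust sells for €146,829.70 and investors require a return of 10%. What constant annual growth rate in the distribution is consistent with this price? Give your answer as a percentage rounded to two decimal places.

3.01%

P = D₀(1+g)/(r−g) ⇒ P(r−g) = D₀(1+g) ⇒ g(P+D₀) = P·r − D₀
g = (P·r − D₀)/(P + D₀) = (€146,829.70×0.1 − €9,970.00) / (€146,829.70 + €9,970.00) = 0.030057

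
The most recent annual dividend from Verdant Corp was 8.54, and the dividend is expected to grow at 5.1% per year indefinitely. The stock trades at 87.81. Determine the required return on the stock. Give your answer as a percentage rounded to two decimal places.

15.32%

D₁ = 8.54 × 1.051 = 8.9755
P = D₁/(r − g) ⇒ r = D₁/P + g = 8.9755/87.81 + 0.051 = 0.102215 + 0.051 = 0.153215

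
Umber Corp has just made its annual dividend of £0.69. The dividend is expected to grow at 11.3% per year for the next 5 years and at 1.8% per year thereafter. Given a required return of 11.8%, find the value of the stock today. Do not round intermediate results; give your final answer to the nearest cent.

£10.27

D_1 = 0.76797
D_2 = 0.85475
D_3 = 0.95134
D_4 = 1.05884
D_5 = 1.17849
Terminal value at year 5: TV = D_5×(1+g_2)/(r−g_2) = 1.19970/0.1 = 11.99700
P_0 = D_1/(1+r)^1 + D_2/(1+r)^2 + D_3/(1+r)^3 + D_4/(1+r)^4 + D_5/(1+r)^5 + TV/(1+r)^5
    = 0.68691 + 0.68384 + 0.68078 + 0.67774 + 0.67471 + 6.86853 = 10.27252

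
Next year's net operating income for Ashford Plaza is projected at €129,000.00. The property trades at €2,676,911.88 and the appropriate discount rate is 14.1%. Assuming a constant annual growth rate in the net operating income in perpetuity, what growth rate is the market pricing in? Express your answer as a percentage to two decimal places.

9.28%

P = D₁/(r−g) ⇒ g = r − D₁/P = 0.141 − €129,000.00/€2,676,911.88 = 0.092810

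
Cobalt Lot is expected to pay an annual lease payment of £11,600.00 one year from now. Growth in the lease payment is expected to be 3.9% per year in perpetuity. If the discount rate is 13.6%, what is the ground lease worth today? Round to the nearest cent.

Growing perpetuity: P = D₁ / (r − g) = £11,600.0000 / (0.136 − 0.039) = £119,587.63

£119587.63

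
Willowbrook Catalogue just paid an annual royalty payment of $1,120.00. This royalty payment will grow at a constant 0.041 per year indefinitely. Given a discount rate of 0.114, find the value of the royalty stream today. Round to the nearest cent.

D₁ = D₀ × (1 + g) = $1,120.00 × 1.041 = $1,165.9200
Growing perpetuity: P = D₁ / (r − g) = $1,165.9200 / (0.114 − 0.041) = $15,971.51

$15971.51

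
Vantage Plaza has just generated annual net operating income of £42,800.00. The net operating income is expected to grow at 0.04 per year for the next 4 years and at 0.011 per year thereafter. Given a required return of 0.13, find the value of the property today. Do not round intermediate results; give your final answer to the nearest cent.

D_1 = 44512.00000
D_2 = 46292.48000
D_3 = 48144.17920
D_4 = 50069.94637
Terminal value at year 4: TV = D_4×(1+g_2)/(r−g_2) = 50620.71578/0.119 = 425384.16620
P_0 = D_1/(1+r)^1 + D_2/(1+r)^2 + D_3/(1+r)^3 + D_4/(1+r)^4 + TV/(1+r)^4
    = 39391.15044 + 36253.80218 + 33366.33121 + 30708.83580 + 260896.07559 = 400616.19522

£400616.20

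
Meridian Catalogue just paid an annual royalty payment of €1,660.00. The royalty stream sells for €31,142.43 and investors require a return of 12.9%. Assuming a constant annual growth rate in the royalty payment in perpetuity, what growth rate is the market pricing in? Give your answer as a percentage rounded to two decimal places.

P = D₀(1+g)/(r−g) ⇒ P(r−g) = D₀(1+g) ⇒ g(P+D₀) = P·r − D₀
g = (P·r − D₀)/(P + D₀) = (€31,142.43×0.129 − €1,660.00) / (€31,142.43 + €1,660.00) = 0.071866

7.19%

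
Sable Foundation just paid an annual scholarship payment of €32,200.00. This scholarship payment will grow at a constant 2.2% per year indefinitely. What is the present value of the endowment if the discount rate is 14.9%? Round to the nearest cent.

D₁ = D₀ × (1 + g) = €32,200.00 × 1.022 = €32,908.4000
Growing perpetuity: P = D₁ / (r − g) = €32,908.4000 / (0.149 − 0.022) = €259,121.26

€259121.26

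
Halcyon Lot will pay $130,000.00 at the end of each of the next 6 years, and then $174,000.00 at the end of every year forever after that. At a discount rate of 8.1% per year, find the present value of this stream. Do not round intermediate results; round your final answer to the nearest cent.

$1945357.04

PV of 6-year annuity: $130,000.00 × [1 − (1+0.081)^−6] / 0.081 = 599155.55202
Perpetuity value at year 6: $174,000.00 / 0.081 = 2148148.14815
PV of perpetuity: 2148148.14815 / (1+0.081)^6 = 1346201.48621
Total PV = 599155.55202 + 1346201.48621 = 1945357.03823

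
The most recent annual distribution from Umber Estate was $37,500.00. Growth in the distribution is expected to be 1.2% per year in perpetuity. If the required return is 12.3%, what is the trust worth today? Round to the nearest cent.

$341891.89

D₁ = D₀ × (1 + g) = $37,500.00 × 1.012 = $37,950.0000
Growing perpetuity: P = D₁ / (r − g) = $37,950.0000 / (0.123 − 0.012) = $341,891.89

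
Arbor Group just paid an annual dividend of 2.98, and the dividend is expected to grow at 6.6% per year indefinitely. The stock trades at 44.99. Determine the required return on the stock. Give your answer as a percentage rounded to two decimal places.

D₁ = 2.98 × 1.066 = 3.1767
P = D₁/(r − g) ⇒ r = D₁/P + g = 3.1767/44.99 + 0.066 = 0.070609 + 0.066 = 0.136609

13.66%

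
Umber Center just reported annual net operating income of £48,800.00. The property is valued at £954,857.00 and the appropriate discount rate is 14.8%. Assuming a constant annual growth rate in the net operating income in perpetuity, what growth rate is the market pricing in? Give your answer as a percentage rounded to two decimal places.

P = D₀(1+g)/(r−g) ⇒ P(r−g) = D₀(1+g) ⇒ g(P+D₀) = P·r − D₀
g = (P·r − D₀)/(P + D₀) = (£954,857.00×0.148 − £48,800.00) / (£954,857.00 + £48,800.00) = 0.092182

9.22%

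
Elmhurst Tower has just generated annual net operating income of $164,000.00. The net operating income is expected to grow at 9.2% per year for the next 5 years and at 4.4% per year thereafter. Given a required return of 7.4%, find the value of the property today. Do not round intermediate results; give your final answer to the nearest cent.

$7063920.91

D_1 = 179088.00000
D_2 = 195564.09600
D_3 = 213555.99283
D_4 = 233203.14417
D_5 = 254657.83344
Terminal value at year 5: TV = D_5×(1+g_2)/(r−g_2) = 265862.77811/0.03 = 8862092.60359
P_0 = D_1/(1+r)^1 + D_2/(1+r)^2 + D_3/(1+r)^3 + D_4/(1+r)^4 + D_5/(1+r)^5 + TV/(1+r)^5
    = 166748.60335 + 169543.27268 + 172384.78005 + 175273.91044 + 178211.46201 + 6201758.87790 = 7063920.90643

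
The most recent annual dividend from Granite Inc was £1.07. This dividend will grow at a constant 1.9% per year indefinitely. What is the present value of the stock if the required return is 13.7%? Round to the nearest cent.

£9.24

D₁ = D₀ × (1 + g) = £1.07 × 1.019 = £1.0903
Growing perpetuity: P = D₁ / (r − g) = £1.0903 / (0.137 − 0.019) = £9.24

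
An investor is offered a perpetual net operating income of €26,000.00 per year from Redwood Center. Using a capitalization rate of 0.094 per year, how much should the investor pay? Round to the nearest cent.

Level perpetuity: PV = C / r = €26,000.00 / 0.094 = €276,595.74

€276595.74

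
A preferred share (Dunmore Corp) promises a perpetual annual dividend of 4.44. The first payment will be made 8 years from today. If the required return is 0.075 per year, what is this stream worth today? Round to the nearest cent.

Value at end of year 7: C / r = 4.44 / 0.075 = 59.2000
Discount to today: PV = 59.2000 / (1 + 0.075)^7 = 59.2000 / 1.659049 = 35.68

35.68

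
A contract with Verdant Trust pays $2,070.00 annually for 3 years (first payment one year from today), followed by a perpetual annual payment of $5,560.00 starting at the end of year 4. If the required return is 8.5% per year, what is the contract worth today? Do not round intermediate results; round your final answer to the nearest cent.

PV of 3-year annuity: $2,070.00 × [1 − (1+0.085)^−3] / 0.085 = 5286.82631
Perpetuity value at year 3: $5,560.00 / 0.085 = 65411.76471
PV of perpetuity: 65411.76471 / (1+0.085)^3 = 51211.40032
Total PV = 5286.82631 + 51211.40032 = 56498.22663

$56498.23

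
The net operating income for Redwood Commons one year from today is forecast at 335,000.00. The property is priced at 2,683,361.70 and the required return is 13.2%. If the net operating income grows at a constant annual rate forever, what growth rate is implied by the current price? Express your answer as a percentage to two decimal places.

P = D₁/(r−g) ⇒ g = r − D₁/P = 0.132 − 335,000.00/2,683,361.70 = 0.007157

0.72%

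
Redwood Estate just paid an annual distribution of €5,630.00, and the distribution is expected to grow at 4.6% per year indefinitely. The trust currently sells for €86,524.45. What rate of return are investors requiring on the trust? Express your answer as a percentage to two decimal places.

11.41%

D₁ = €5,630.00 × 1.046 = €5,888.9800
P = D₁/(r − g) ⇒ r = D₁/P + g = €5,888.9800/€86,524.45 + 0.046 = 0.068061 + 0.046 = 0.114061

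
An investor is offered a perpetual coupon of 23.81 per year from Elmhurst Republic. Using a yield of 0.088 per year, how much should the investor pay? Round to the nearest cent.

Level perpetuity: PV = C / r = 23.81 / 0.088 = 270.57

270.57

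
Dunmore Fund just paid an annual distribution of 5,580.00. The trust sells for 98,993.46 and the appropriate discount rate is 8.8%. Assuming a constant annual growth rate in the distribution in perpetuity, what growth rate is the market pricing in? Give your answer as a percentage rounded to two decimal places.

2.99%

P = D₀(1+g)/(r−g) ⇒ P(r−g) = D₀(1+g) ⇒ g(P+D₀) = P·r − D₀
g = (P·r − D₀)/(P + D₀) = (98,993.46×0.088 − 5,580.00) / (98,993.46 + 5,580.00) = 0.029945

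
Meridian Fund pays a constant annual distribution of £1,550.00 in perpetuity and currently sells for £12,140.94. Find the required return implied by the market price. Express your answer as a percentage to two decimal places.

P = C/r ⇒ r = C/P = £1,550.00/£12,140.94 = 0.127667

12.77%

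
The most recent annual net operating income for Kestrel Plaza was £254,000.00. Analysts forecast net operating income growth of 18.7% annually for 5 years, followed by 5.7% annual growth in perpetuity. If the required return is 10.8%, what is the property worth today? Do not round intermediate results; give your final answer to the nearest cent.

D_1 = 301498.00000
D_2 = 357878.12600
D_3 = 424801.33556
D_4 = 504239.18531
D_5 = 598531.91297
Terminal value at year 5: TV = D_5×(1+g_2)/(r−g_2) = 632648.23200/0.051 = 12404867.29421
P_0 = D_1/(1+r)^1 + D_2/(1+r)^2 + D_3/(1+r)^3 + D_4/(1+r)^4 + D_5/(1+r)^5 + TV/(1+r)^5
    = 272110.10830 + 291511.46079 + 312296.12271 + 334562.72351 + 358416.92492 + 7428366.46351 = 8997263.80374

£8997263.80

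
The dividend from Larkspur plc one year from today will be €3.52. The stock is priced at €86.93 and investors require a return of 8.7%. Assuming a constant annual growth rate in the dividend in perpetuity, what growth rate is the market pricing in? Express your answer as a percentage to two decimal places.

4.65%

P = D₁/(r−g) ⇒ g = r − D₁/P = 0.087 − €3.52/€86.93 = 0.046508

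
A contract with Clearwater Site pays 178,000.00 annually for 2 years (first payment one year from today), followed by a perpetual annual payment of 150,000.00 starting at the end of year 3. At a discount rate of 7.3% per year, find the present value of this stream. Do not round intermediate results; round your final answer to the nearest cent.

PV of 2-year annuity: 178,000.00 × [1 − (1+0.073)^−2] / 0.073 = 320493.96827
Perpetuity value at year 2: 150,000.00 / 0.073 = 2054794.52055
PV of perpetuity: 2054794.52055 / (1+0.073)^2 = 1784715.33380
Total PV = 320493.96827 + 1784715.33380 = 2105209.30207

2105209.30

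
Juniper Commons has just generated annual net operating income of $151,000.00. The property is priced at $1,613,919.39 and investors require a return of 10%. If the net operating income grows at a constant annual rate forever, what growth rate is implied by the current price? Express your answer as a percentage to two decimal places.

0.59%

P = D₀(1+g)/(r−g) ⇒ P(r−g) = D₀(1+g) ⇒ g(P+D₀) = P·r − D₀
g = (P·r − D₀)/(P + D₀) = ($1,613,919.39×0.1 − $151,000.00) / ($1,613,919.39 + $151,000.00) = 0.005888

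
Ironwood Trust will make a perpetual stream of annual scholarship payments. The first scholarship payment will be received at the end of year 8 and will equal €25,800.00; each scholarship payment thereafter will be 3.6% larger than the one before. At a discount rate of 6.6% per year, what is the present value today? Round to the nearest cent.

Value at end of year 7: C₁ / (r − g) = €25,800.00 / (0.066 − 0.036) = €860,000.0000
Discount to today: PV = €860,000.0000 / (1 + 0.066)^7 = €860,000.0000 / 1.564229 = €549,791.50

€549791.50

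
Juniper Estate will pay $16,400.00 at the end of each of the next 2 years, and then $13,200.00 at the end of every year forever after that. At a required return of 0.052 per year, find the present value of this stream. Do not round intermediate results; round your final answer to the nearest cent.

PV of 2-year annuity: $16,400.00 × [1 − (1+0.052)^−2] / 0.052 = 30408.13081
Perpetuity value at year 2: $13,200.00 / 0.052 = 253846.15385
PV of perpetuity: 253846.15385 / (1+0.052)^2 = 229371.31685
Total PV = 30408.13081 + 229371.31685 = 259779.44766

$259779.45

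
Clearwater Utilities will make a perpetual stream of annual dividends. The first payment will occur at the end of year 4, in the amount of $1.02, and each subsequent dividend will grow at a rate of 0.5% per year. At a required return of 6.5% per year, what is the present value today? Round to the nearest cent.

Value at end of year 3: C₁ / (r − g) = $1.02 / (0.065 − 0.005) = $17.0000
Discount to today: PV = $17.0000 / (1 + 0.065)^3 = $17.0000 / 1.207950 = $14.07

$14.07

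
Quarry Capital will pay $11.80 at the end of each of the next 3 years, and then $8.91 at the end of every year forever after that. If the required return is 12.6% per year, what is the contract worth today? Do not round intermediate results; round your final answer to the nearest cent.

PV of 3-year annuity: $11.80 × [1 − (1+0.126)^−3] / 0.126 = 28.05193
Perpetuity value at year 3: $8.91 / 0.126 = 70.71429
PV of perpetuity: 70.71429 / (1+0.126)^3 = 49.53270
Total PV = 28.05193 + 49.53270 = 77.58463

$77.58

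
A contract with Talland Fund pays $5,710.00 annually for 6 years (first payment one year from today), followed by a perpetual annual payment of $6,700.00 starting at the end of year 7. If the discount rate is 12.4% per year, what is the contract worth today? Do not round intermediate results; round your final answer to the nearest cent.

PV of 6-year annuity: $5,710.00 × [1 − (1+0.124)^−6] / 0.124 = 23212.57001
Perpetuity value at year 6: $6,700.00 / 0.124 = 54032.25806
PV of perpetuity: 54032.25806 / (1+0.124)^6 = 26795.09185
Total PV = 23212.57001 + 26795.09185 = 50007.66186

$50007.66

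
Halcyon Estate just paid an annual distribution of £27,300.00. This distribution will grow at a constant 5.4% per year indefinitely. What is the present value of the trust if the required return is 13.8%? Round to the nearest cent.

£342550.00

D₁ = D₀ × (1 + g) = £27,300.00 × 1.054 = £28,774.2000
Growing perpetuity: P = D₁ / (r − g) = £28,774.2000 / (0.138 − 0.054) = £342,550.00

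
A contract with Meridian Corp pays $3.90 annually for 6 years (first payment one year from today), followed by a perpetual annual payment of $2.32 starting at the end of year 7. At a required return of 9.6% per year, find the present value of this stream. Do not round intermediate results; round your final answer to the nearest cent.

PV of 6-year annuity: $3.90 × [1 − (1+0.096)^−6] / 0.096 = 17.18649
Perpetuity value at year 6: $2.32 / 0.096 = 24.16667
PV of perpetuity: 24.16667 / (1+0.096)^6 = 13.94291
Total PV = 17.18649 + 13.94291 = 31.12940

$31.13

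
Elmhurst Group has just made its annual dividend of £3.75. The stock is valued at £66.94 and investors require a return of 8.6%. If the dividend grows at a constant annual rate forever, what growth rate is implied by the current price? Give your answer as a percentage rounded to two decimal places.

2.84%

P = D₀(1+g)/(r−g) ⇒ P(r−g) = D₀(1+g) ⇒ g(P+D₀) = P·r − D₀
g = (P·r − D₀)/(P + D₀) = (£66.94×0.086 − £3.75) / (£66.94 + £3.75) = 0.028389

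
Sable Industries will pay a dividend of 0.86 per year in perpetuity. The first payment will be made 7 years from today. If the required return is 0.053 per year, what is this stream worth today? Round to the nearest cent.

11.90

Value at end of year 6: C / r = 0.86 / 0.053 = 16.2264
Discount to today: PV = 16.2264 / (1 + 0.053)^6 = 16.2264 / 1.363233 = 11.90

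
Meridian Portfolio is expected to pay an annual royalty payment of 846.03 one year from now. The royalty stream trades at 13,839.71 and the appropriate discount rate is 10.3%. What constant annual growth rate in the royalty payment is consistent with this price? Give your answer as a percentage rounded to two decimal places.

P = D₁/(r−g) ⇒ g = r − D₁/P = 0.103 − 846.03/13,839.71 = 0.041869

4.19%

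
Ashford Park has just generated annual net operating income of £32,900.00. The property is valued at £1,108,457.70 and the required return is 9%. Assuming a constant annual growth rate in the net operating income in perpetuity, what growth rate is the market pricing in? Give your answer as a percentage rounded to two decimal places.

5.86%

P = D₀(1+g)/(r−g) ⇒ P(r−g) = D₀(1+g) ⇒ g(P+D₀) = P·r − D₀
g = (P·r − D₀)/(P + D₀) = (£1,108,457.70×0.09 − £32,900.00) / (£1,108,457.70 + £32,900.00) = 0.058580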